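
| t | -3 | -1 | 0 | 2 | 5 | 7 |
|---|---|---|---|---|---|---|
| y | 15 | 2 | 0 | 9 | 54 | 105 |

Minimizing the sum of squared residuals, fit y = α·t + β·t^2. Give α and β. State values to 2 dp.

MᵀM·[α, β]ᵀ = Mᵀy reads: 88·α + 448·β = 976;  448·α + 3124·β = 6668.
Δ = 88·3124 − 448² = 74208.
α = (976·3124 − 448·6668)/74208 = 1930/2319; β = (88·6668 − 448·976)/74208 = 4673/2319.

α = 0.83, β = 2.02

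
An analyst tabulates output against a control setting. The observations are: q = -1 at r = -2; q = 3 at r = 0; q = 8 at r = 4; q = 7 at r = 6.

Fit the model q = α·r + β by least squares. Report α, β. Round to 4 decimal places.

From the data, Σr·r = 56, Σr = 8, Σ1 = 4.
Moment sums: Σr·q = 76, Σq = 17.
det = 56·4 − 8² = 160.
α = (76·4 − 8·17)/160 = 21/20; β = (56·17 − 8·76)/160 = 43/20.

α = 1.0500, β = 2.1500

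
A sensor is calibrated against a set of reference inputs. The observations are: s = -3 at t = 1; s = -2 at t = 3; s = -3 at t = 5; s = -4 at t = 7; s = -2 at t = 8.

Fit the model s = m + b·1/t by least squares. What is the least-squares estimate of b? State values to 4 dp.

Normal-equation sums: Σ1 = 5, Σ1/t = 1513/840, Σ1/t·1/t = 837649/705600.
And Σs = -14, Σ1/t·s = -2137/420.
Determinant 5·(837649/705600) − (1513/840)² = 474769/176400.
m = ((-14)·(837649/705600) − (1513/840)·(-2137/420))/(474769/176400) = -1315131/474769; b = (5·(-2137/420) − (1513/840)·(-14))/(474769/176400) = -39480/474769.

b = -0.0832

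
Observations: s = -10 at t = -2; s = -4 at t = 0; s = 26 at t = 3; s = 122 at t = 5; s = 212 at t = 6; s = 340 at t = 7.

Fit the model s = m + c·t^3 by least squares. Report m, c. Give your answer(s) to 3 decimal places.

m = -2.491, c = 0.997

Compute the Gram sums: Σ1 = 6, Σt^3 = 703, Σt^3·t^3 = 180723.
Right-hand side: Σs = 686, Σt^3·s = 178444.
Eliminating c: 180723·(row 1) − 703·(row 2) gives 590129·m = 180723·686 − 703·178444 = -1470154, so m = -1470154/590129.
Then c = (178444 − 703·(-1470154/590129))/180723 = 588406/590129.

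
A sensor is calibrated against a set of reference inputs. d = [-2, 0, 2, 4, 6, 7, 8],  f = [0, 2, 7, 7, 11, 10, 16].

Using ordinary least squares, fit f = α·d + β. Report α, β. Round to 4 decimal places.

Normal-equation sums: Σd·d = 173, Σd = 25, Σ1 = 7.
Right-hand side: Σd·f = 306, Σf = 53.
Normal equations: [[173, 25]; [25, 7]]·[α, β]ᵀ = [306, 53]ᵀ.
Δ = 173·7 − 25² = 586.
α = (306·7 − 25·53)/586 = 817/586; β = (173·53 − 25·306)/586 = 1519/586.

α = 1.3942, β = 2.5922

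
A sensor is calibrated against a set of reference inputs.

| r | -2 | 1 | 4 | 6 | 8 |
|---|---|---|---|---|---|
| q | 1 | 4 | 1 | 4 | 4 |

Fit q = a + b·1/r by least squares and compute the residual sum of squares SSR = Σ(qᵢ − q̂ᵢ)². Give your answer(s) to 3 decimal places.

SSR = 7.288

Compute the Gram sums: Σ1 = 5, Σ1/r = 25/24, Σ1/r·1/r = 781/576.
Moment sums: Σq = 14, Σ1/r·q = 59/12.
Normal equations: [[5, 25/24]; [25/24, 781/576]]·[a, b]ᵀ = [14, 59/12]ᵀ.
Eliminating b: (781/576)·(row 1) − (25/24)·(row 2) gives (205/36)·a = (781/576)·14 − (25/24)·(59/12) = 499/36, so a = 499/205.
Then b = ((59/12) − (25/24)·(499/205))/(781/576) = 72/41.
Residuals: -114/205, -39/205, -384/205, 261/205, 276/205; SSR = 1494/205.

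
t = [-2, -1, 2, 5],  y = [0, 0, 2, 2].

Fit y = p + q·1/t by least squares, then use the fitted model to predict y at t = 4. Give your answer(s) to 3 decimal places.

ŷ = 1.717

From the data, Σ1 = 4, Σ1/t = -4/5, Σ1/t·1/t = 77/50.
Right-hand side: Σy = 4, Σ1/t·y = 7/5.
Eliminating q: (77/50)·(row 1) − (-4/5)·(row 2) gives (138/25)·p = (77/50)·4 − (-4/5)·(7/5) = 182/25, so p = 91/69.
Then q = ((7/5) − (-4/5)·(91/69))/(77/50) = 110/69.
At t = 4: ŷ = (91/69)·(1) + (110/69)·(1/4) = 79/46.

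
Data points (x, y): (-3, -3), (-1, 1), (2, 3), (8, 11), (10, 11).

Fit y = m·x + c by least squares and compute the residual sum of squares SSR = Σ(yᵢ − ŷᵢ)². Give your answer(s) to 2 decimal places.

SSR = 4.14

The normal equations are: 178·m + 16·c = 212;  16·m + 5·c = 23.
Determinant 178·5 − 16² = 634.
m = (212·5 − 16·23)/634 = 346/317; c = (178·23 − 16·212)/634 = 351/317.
Residuals: -264/317, 312/317, -92/317, 368/317, -324/317; SSR = 1312/317.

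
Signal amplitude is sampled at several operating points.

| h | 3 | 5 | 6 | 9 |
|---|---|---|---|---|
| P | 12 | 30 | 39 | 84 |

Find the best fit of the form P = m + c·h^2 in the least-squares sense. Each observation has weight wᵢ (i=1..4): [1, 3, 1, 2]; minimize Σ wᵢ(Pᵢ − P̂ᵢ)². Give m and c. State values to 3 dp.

With design matrix X, XᵀWX = [[7, 282]; [282, 16374]] and XᵀWP = [309, 17370]ᵀ.
Eliminating c: 16374·(row 1) − 282·(row 2) gives 35094·m = 16374·309 − 282·17370 = 161226, so m = 26871/5849.
Then c = (17370 − 282·(26871/5849))/16374 = 5742/5849.

m = 4.594, c = 0.982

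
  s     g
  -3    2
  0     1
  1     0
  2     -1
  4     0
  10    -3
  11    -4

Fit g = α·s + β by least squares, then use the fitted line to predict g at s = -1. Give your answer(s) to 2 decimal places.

ĝ = 1.10

Setting ∂/∂α … = 0 gives: 251·α + 25·β = -82;  25·α + 7·β = -5.
(Σs·s = 251, Σs = 25, Σ1 = 7, Σs·g = -82, Σg = -5.)
Δ = 251·7 − 25² = 1132.
α = ((-82)·7 − 25·(-5))/1132 = -449/1132; β = (251·(-5) − 25·(-82))/1132 = 795/1132.
At s = -1: ĝ = (-449/1132)·(-1) + (795/1132)·(1) = 311/283.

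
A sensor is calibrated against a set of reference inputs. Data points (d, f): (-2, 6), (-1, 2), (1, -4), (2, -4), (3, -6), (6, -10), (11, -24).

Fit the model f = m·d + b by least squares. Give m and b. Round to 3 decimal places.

m = -2.135, b = 0.385

With design matrix X, XᵀX = [[176, 20]; [20, 7]] and Xᵀf = [-368, -40]ᵀ.
Δ = 176·7 − 20² = 832.
m = ((-368)·7 − 20·(-40))/832 = -111/52; b = (176·(-40) − 20·(-368))/832 = 5/13.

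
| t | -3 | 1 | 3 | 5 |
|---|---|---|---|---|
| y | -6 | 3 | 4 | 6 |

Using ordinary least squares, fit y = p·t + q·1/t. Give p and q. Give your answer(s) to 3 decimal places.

From the data, Σt·t = 44, Σt·1/t = 4, Σ1/t·1/t = 284/225.
And Σt·y = 63, Σ1/t·y = 113/15.
So XᵀX·[p, q]ᵀ = Xᵀy: [[44, 4]; [4, 284/225]]·[p, q]ᵀ = [63, 113/15]ᵀ.
Determinant 44·(284/225) − 4² = 8896/225.
p = (63·(284/225) − 4·(113/15))/(8896/225) = 1389/1112; q = (44·(113/15) − 4·63)/(8896/225) = 2235/1112.

p = 1.249, q = 2.010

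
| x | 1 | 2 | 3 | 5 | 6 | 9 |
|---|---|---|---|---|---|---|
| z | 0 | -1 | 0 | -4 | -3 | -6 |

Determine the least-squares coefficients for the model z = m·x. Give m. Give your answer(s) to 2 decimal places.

The normal system AᵀA·[m]ᵀ = Aᵀz is [[156]]·[m]ᵀ = [-94]ᵀ.
m = (-94)/156 = -0.602564.

m = -0.60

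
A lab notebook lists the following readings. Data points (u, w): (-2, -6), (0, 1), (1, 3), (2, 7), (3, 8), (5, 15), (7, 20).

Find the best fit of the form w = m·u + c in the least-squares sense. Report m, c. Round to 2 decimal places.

With design matrix M, MᵀM = [[92, 16]; [16, 7]] and Mᵀw = [268, 48]ᵀ.
Determinant 92·7 − 16² = 388.
m = (268·7 − 16·48)/388 = 277/97; c = (92·48 − 16·268)/388 = 32/97.

m = 2.86, c = 0.33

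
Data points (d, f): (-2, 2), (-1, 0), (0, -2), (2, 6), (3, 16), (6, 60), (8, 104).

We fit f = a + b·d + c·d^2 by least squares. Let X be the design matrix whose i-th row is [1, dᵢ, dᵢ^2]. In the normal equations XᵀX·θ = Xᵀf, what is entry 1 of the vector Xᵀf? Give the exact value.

Entry 1 ↔ basis 1, so (Xᵀf)_{1} = Σᵢ fᵢ = (1)·(2) + (1)·(0) + (1)·(-2) + (1)·(6) + (1)·(16) + (1)·(60) + (1)·(104) = 186.

186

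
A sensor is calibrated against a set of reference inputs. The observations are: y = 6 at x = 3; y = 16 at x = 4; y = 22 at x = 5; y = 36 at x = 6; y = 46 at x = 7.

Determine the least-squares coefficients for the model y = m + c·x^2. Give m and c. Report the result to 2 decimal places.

Compute the Gram sums: Σ1 = 5, Σx^2 = 135, Σx^2·x^2 = 4659.
For Aᵀy: Σy = 126, Σx^2·y = 4410.
AᵀA·[m, c]ᵀ = Aᵀy becomes [[5, 135]; [135, 4659]]·[m, c]ᵀ = [126, 4410]ᵀ.
Eliminating c: 4659·(row 1) − 135·(row 2) gives 5070·m = 4659·126 − 135·4410 = -8316, so m = -1386/845.
Then c = (4410 − 135·(-1386/845))/4659 = 168/169.

m = -1.64, c = 0.99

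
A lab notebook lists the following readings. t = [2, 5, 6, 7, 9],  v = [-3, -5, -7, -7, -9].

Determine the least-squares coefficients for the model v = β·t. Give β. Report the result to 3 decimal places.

β = -1.041

With design matrix M, MᵀM = [[195]] and Mᵀv = [-203]ᵀ.
Hence β = -203 / 195 ≈ -1.04103.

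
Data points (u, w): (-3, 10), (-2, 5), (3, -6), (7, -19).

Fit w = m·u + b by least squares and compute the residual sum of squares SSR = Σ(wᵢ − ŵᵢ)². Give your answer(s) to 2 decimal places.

Setting ∂/∂m … = 0 gives: 71·m + 5·b = -191;  5·m + 4·b = -10.
(Σu·u = 71, Σu = 5, Σ1 = 4, Σu·w = -191, Σw = -10.)
det = 71·4 − 5² = 259.
m = ((-191)·4 − 5·(-10))/259 = -102/37; b = (71·(-10) − 5·(-191))/259 = 35/37.
Residuals: 29/37, -54/37, 49/37, -24/37; SSR = 182/37.

SSR = 4.92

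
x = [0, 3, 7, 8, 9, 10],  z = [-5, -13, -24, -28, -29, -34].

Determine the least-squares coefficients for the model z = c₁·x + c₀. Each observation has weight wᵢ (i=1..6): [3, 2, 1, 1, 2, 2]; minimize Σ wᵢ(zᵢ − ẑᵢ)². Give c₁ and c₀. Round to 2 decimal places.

Sums needed: Σwᵢ·x·x = 493, Σwᵢ·x = 59, Σwᵢ·1 = 11.
For AᵀWz: Σwᵢ·x·z = -1672, Σwᵢ·z = -219.
Normal equations: [[493, 59]; [59, 11]]·[c₁, c₀]ᵀ = [-1672, -219]ᵀ.
Eliminating c₀: 11·(row 1) − 59·(row 2) gives 1942·c₁ = 11·(-1672) − 59·(-219) = -5471, so c₁ = -5471/1942.
Then c₀ = ((-219) − 59·(-5471/1942))/11 = -9319/1942.

c₁ = -2.82, c₀ = -4.80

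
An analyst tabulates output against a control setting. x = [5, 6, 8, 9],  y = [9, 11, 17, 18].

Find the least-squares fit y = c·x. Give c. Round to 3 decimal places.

Setting ∂/∂c … = 0 gives: 206·c = 409.
Hence c = 409 / 206 ≈ 1.98544.

c = 1.985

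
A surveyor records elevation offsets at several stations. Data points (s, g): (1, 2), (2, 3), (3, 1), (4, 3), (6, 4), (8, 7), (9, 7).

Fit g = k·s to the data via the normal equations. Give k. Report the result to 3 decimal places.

k = 0.787

Forming AᵀA = [[211]] and Aᵀg = [166]ᵀ gives AᵀA·[k]ᵀ = Aᵀg.
k = 166/211 = 0.78673.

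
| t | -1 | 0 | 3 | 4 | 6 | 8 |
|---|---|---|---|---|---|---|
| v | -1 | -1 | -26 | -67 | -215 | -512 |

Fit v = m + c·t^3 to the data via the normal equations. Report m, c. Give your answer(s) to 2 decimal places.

m = -1.07, c = -1.00

From the data, Σ1 = 6, Σt^3 = 818, Σt^3·t^3 = 313626.
Moment sums: Σv = -822, Σt^3·v = -313573.
Δ = 6·313626 − 818² = 1212632.
m = ((-822)·313626 − 818·(-313573))/1212632 = -648929/606316; c = (6·(-313573) − 818·(-822))/1212632 = -604521/606316.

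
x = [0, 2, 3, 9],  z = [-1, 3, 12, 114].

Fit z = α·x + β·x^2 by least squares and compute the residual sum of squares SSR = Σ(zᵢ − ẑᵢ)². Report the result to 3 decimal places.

Sums needed: Σx·x = 94, Σx·x^2 = 764, Σx^2·x^2 = 6658.
Right-hand side: Σx·z = 1068, Σx^2·z = 9354.
Normal equations: [[94, 764]; [764, 6658]]·[α, β]ᵀ = [1068, 9354]ᵀ.
Eliminating β: 6658·(row 1) − 764·(row 2) gives 42156·α = 6658·1068 − 764·9354 = -35712, so α = -992/1171.
Then β = (9354 − 764·(-992/1171))/6658 = 1759/1171.
Residuals: -1, -1539/1171, 1197/1171, -57/1171; SSR = 4420/1171.

SSR = 3.775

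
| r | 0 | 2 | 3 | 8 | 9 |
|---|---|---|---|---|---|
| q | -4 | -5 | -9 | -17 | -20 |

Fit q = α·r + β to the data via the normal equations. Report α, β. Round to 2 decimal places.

α = -1.81, β = -3.02

Compute the Gram sums: Σr·r = 158, Σr = 22, Σ1 = 5.
Right-hand side: Σr·q = -353, Σq = -55.
MᵀM·[α, β]ᵀ = Mᵀq becomes [[158, 22]; [22, 5]]·[α, β]ᵀ = [-353, -55]ᵀ.
Eliminating β: 5·(row 1) − 22·(row 2) gives 306·α = 5·(-353) − 22·(-55) = -555, so α = -185/102.
Then β = ((-55) − 22·(-185/102))/5 = -154/51.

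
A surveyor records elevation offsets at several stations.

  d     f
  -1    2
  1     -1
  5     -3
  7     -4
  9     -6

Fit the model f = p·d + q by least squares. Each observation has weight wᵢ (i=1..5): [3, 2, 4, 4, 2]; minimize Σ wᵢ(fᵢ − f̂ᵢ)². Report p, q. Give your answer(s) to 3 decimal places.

Compute the Gram sums: Σwᵢ·d·d = 463, Σwᵢ·d = 65, Σwᵢ·1 = 15.
Moment sums: Σwᵢ·d·f = -288, Σwᵢ·f = -36.
MᵀWM·[p, q]ᵀ = MᵀWf becomes [[463, 65]; [65, 15]]·[p, q]ᵀ = [-288, -36]ᵀ.
det = 463·15 − 65² = 2720.
p = ((-288)·15 − 65·(-36))/2720 = -99/136; q = (463·(-36) − 65·(-288))/2720 = 513/680.

p = -0.728, q = 0.754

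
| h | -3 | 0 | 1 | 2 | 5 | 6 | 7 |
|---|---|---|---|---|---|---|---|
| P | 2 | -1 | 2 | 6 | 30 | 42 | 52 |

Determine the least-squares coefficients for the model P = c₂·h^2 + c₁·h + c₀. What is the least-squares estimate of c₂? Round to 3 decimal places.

AᵀA·[c₂, c₁, c₀]ᵀ = AᵀP reads: 4420·c₂ + 666·c₁ + 124·c₀ = 4854;  666·c₂ + 124·c₁ + 18·c₀ = 774;  124·c₂ + 18·c₁ + 7·c₀ = 133.
(Σh^2·h^2 = 4420, Σh^2·h = 666, Σh^2 = 124, Σh·h = 124, Σh = 18, Σ1 = 7, Σh^2·P = 4854, Σh·P = 774, ΣP = 133.)
Inverting the 3×3 Gram matrix, [c₂, c₁, c₀]ᵀ = [77288/91497, 54459/30499, -7253/13071]ᵀ.

c₂ = 0.845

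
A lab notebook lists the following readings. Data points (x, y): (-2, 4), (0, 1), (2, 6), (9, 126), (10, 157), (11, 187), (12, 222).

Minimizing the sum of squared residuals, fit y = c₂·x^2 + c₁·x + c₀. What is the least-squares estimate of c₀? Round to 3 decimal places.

c₀ = -0.234

MᵀM·[c₂, c₁, c₀]ᵀ = Mᵀy reads: 51970·c₂ + 4788·c₁ + 454·c₀ = 80541;  4788·c₂ + 454·c₁ + 42·c₀ = 7429;  454·c₂ + 42·c₁ + 7·c₀ = 703.
(Σx^2·x^2 = 51970, Σx^2·x = 4788, Σx^2 = 454, Σx·x = 454, Σx = 42, Σ1 = 7, Σx^2·y = 80541, Σx·y = 7429, Σy = 703.)
Inverting the 3×3 Gram matrix, [c₂, c₁, c₀]ᵀ = [1510861/1014738, 230869/338246, -118541/507369]ᵀ.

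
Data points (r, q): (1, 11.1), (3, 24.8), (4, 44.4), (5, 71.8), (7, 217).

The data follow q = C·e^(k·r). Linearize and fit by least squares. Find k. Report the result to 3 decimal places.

k = 0.499

Taking logs, ln q = k·r + ln C, so regress ln q on r.
Over the data: Σr = 20.0000, Σ(r)² = 100.0000, Σln q = 19.0648, Σr·ln q = 86.2411.
Normal system: [[100.0000, 20.0000]; [20.0000, 5]]·[k, ln C]ᵀ = [86.2411, 19.0648]ᵀ.
Solving (det = 100.0000): k = 0.49909, ln C = 1.81658.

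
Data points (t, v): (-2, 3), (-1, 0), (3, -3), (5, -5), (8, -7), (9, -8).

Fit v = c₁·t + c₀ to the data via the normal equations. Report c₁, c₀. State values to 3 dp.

Sums needed: Σt·t = 184, Σt = 22, Σ1 = 6.
Right-hand side: Σt·v = -168, Σv = -20.
AᵀA·[c₁, c₀]ᵀ = Aᵀv becomes [[184, 22]; [22, 6]]·[c₁, c₀]ᵀ = [-168, -20]ᵀ.
Determinant 184·6 − 22² = 620.
c₁ = ((-168)·6 − 22·(-20))/620 = -142/155; c₀ = (184·(-20) − 22·(-168))/620 = 4/155.

c₁ = -0.916, c₀ = 0.026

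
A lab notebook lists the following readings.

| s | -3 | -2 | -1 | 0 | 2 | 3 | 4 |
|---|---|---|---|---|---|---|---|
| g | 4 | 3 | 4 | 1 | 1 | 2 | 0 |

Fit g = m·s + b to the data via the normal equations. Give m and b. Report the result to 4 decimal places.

Compute the Gram sums: Σs·s = 43, Σs = 3, Σ1 = 7.
And Σs·g = -14, Σg = 15.
So XᵀX·[m, b]ᵀ = Xᵀg: [[43, 3]; [3, 7]]·[m, b]ᵀ = [-14, 15]ᵀ.
Eliminating b: 7·(row 1) − 3·(row 2) gives 292·m = 7·(-14) − 3·15 = -143, so m = -143/292.
Then b = (15 − 3·(-143/292))/7 = 687/292.

m = -0.4897, b = 2.3527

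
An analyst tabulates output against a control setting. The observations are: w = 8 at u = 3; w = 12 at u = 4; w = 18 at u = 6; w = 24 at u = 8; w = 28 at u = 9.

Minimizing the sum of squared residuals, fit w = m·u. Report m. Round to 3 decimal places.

Normal-equation sums: Σu·u = 206.
And Σu·w = 624.
So XᵀX·[m]ᵀ = Xᵀw: [[206]]·[m]ᵀ = [624]ᵀ.
Hence m = 624 / 206 ≈ 3.02913.

m = 3.029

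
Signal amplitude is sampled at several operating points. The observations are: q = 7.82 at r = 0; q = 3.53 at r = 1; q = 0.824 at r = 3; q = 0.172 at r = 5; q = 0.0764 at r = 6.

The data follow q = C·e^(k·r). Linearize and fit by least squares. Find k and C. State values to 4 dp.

Taking logs, ln q = k·r + ln C, so regress ln q on r.
Σr = 15.0000, Σ(r)² = 71.0000, Σln q = -1.2076, Σr·ln q = -23.5514.
Normal system: [[71.0000, 15.0000]; [15.0000, 5]]·[k, ln C]ᵀ = [-23.5514, -1.2076]ᵀ.
Solving (det = 130.0000): k = -0.76648, ln C = 2.05791, so C = exp(2.05791) = 7.82962.

k = -0.7665, C = 7.8296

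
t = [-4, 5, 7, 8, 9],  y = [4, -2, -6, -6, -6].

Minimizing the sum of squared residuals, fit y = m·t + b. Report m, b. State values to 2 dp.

m = -0.82, b = 0.89

Setting ∂/∂m … = 0 gives: 235·m + 25·b = -170;  25·m + 5·b = -16.
(Σt·t = 235, Σt = 25, Σ1 = 5, Σt·y = -170, Σy = -16.)
det = 235·5 − 25² = 550.
m = ((-170)·5 − 25·(-16))/550 = -9/11; b = (235·(-16) − 25·(-170))/550 = 49/55.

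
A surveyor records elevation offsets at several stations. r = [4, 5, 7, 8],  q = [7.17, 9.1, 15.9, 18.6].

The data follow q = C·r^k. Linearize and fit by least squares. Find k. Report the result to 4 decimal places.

k = 1.4258

With ln qᵢ as the transformed response and ln rᵢ as the regressor:
Σln r = 7.0211, Σ(ln r)² = 12.6227, Σln q = 9.8677, Σln r·ln q = 17.7465.
Normal system: [[12.6227, 7.0211]; [7.0211, 4]]·[k, ln C]ᵀ = [17.7465, 9.8677]ᵀ.
Δ = 12.6227·4 − (7.0211)² = 1.1954; k = (17.7465·4 − 7.0211·9.8677)/1.1954 = 1.42579, ln C = (12.6227·9.8677 − 7.0211·17.7465)/1.1954 = -0.03573.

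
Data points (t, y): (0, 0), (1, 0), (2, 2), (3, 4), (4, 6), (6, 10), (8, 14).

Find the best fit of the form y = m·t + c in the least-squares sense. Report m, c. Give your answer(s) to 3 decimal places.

m = 1.856, c = -1.222

Compute the Gram sums: Σt·t = 130, Σt = 24, Σ1 = 7.
Right-hand side: Σt·y = 212, Σy = 36.
det = 130·7 − 24² = 334.
m = (212·7 − 24·36)/334 = 310/167; c = (130·36 − 24·212)/334 = -204/167.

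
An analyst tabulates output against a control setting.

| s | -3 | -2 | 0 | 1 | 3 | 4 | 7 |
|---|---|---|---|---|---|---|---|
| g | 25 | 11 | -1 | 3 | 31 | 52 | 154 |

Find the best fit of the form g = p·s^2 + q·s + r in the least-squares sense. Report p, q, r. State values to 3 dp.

Compute the Gram sums: Σs^2·s^2 = 2836, Σs^2·s = 400, Σs^2 = 88, Σs·s = 88, Σs = 10, Σ1 = 7.
Right-hand side: Σs^2·g = 8929, Σs·g = 1285, Σg = 275.
XᵀX·[p, q, r]ᵀ = Xᵀg becomes [[2836, 400, 88]; [400, 88, 10]; [88, 10, 7]]·[p, q, r]ᵀ = [8929, 1285, 275]ᵀ.
Row-reducing yields p = 1469/484, q = 1175/1452, r = -19/726.

p = 3.035, q = 0.809, r = -0.026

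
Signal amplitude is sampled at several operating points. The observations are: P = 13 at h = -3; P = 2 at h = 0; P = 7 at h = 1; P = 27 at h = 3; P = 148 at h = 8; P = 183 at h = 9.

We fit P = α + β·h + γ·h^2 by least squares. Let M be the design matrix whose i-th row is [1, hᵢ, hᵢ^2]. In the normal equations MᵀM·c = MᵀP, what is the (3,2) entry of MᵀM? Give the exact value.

Row 3 ↔ basis h^2, column 2 ↔ basis h, so (MᵀM)_{3,2} = Σᵢ (h^2)·(h) = (9)·(-3) + (0)·(0) + (1)·(1) + (9)·(3) + (64)·(8) + (81)·(9) = 1242.

1242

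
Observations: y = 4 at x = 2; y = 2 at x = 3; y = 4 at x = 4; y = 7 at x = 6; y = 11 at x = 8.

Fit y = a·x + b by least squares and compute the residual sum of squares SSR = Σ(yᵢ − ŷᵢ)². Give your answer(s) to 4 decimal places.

The normal system AᵀA·[a, b]ᵀ = Aᵀy is [[129, 23]; [23, 5]]·[a, b]ᵀ = [160, 28]ᵀ.
Eliminating b: 5·(row 1) − 23·(row 2) gives 116·a = 5·160 − 23·28 = 156, so a = 39/29.
Then b = (28 − 23·(39/29))/5 = -17/29.
Residuals: 55/29, -42/29, -23/29, -14/29, 24/29; SSR = 210/29.

SSR = 7.2414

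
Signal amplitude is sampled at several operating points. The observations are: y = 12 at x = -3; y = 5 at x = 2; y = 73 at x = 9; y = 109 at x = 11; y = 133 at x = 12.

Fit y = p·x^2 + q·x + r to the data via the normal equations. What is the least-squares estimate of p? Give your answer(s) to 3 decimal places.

Normal-equation sums: Σx^2·x^2 = 42035, Σx^2·x = 3769, Σx^2 = 359, Σx·x = 359, Σx = 31, Σ1 = 5.
Moment sums: Σx^2·y = 38382, Σx·y = 3426, Σy = 332.
So MᵀM·[p, q, r]ᵀ = Mᵀy: [[42035, 3769, 359]; [3769, 359, 31]; [359, 31, 5]]·[p, q, r]ᵀ = [38382, 3426, 332]ᵀ.
Solving the 3×3 system (Gaussian elimination) gives p = 3371/3531, q = -2237/3531, r = 6290/3531.

p = 0.955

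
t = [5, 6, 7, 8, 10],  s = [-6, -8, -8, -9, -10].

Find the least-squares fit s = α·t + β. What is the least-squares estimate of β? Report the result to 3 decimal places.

β = -2.946

Setting ∂/∂α … = 0 gives: 274·α + 36·β = -306;  36·α + 5·β = -41.
det = 274·5 − 36² = 74.
α = ((-306)·5 − 36·(-41))/74 = -27/37; β = (274·(-41) − 36·(-306))/74 = -109/37.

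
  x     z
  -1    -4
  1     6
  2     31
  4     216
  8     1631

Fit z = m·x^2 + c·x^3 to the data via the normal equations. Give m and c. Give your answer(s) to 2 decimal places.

From the data, Σx^2·x^2 = 4370, Σx^2·x^3 = 33824, Σx^3·x^3 = 266306.
For Mᵀz: Σx^2·z = 107966, Σx^3·z = 849154.
So MᵀM·[m, c]ᵀ = Mᵀz: [[4370, 33824]; [33824, 266306]]·[m, c]ᵀ = [107966, 849154]ᵀ.
det = 4370·266306 − 33824² = 19694244.
m = (107966·266306 − 33824·849154)/19694244 = 7552175/4923561; c = (4370·849154 − 33824·107966)/19694244 = 14740249/4923561.

m = 1.53, c = 2.99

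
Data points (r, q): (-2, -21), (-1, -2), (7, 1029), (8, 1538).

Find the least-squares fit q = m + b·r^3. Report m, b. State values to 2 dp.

The normal system XᵀX·[m, b]ᵀ = Xᵀq is [[4, 846]; [846, 379858]]·[m, b]ᵀ = [2544, 1140573]ᵀ.
Δ = 4·379858 − 846² = 803716.
m = (2544·379858 − 846·1140573)/803716 = 716997/401858; b = (4·1140573 − 846·2544)/803716 = 602517/200929.

m = 1.78, b = 3.00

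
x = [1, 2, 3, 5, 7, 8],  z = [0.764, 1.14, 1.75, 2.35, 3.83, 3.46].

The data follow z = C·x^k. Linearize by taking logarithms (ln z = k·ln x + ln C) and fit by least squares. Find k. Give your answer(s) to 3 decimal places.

Linearized form: ln z = k·ln x + ln C. From the 6 transformed points,
Σln x = 7.4265, Σ(ln x)² = 12.3883, Σln z = 3.8600, Σln x·ln z = 7.2750.
Normal system: [[12.3883, 7.4265]; [7.4265, 6]]·[k, ln C]ᵀ = [7.2750, 3.8600]ᵀ.
Slope k = (n·Σln x·ln z − Σln x·Σln z)/(n·Σ(ln x)² − (Σln x)²) = (6·7.2750 − 7.4265·3.8600)/19.1764 = 0.78135; ln C = (Σln z − k·Σln x)/n = -0.32379.

k = 0.781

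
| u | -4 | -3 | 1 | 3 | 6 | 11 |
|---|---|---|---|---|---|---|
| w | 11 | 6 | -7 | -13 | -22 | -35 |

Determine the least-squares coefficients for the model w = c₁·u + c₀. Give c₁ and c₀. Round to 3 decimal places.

Normal-equation sums: Σu·u = 192, Σu = 14, Σ1 = 6.
And Σu·w = -625, Σw = -60.
So XᵀX·[c₁, c₀]ᵀ = Xᵀw: [[192, 14]; [14, 6]]·[c₁, c₀]ᵀ = [-625, -60]ᵀ.
det = 192·6 − 14² = 956.
c₁ = ((-625)·6 − 14·(-60))/956 = -1455/478; c₀ = (192·(-60) − 14·(-625))/956 = -1385/478.

c₁ = -3.044, c₀ = -2.897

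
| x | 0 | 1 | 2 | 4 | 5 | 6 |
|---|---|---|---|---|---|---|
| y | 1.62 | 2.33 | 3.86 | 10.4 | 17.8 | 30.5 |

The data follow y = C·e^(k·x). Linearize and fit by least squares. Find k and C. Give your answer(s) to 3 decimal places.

k = 0.495, C = 1.493

Let Y = ln y. Fitting Y = k·x + ln C by least squares:
XᵀX = [[82.0000, 18.0000]; [18.0000, 6]], rhs = [47.8168, 11.3177]ᵀ  (here Σx = 18.0000, Σ(x)² = 82.0000, Σln y = 11.3177, Σx·ln y = 47.8168).
Slope k = (n·Σx·ln y − Σx·Σln y)/(n·Σ(x)² − (Σx)²) = (6·47.8168 − 18.0000·11.3177)/168.0000 = 0.49513; ln C = (Σln y − k·Σx)/n = 0.40089, so C = exp(0.40089) = 1.49315.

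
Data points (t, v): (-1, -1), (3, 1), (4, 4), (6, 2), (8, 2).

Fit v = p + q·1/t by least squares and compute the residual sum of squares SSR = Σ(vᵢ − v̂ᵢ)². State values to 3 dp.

SSR = 5.198

Compute the Gram sums: Σ1 = 5, Σ1/t = -1/8, Σ1/t·1/t = 701/576.
For Mᵀv: Σv = 8, Σ1/t·v = 35/12.
Normal equations: [[5, -1/8]; [-1/8, 701/576]]·[p, q]ᵀ = [8, 35/12]ᵀ.
Eliminating q: (701/576)·(row 1) − (-1/8)·(row 2) gives (437/72)·p = (701/576)·8 − (-1/8)·(35/12) = 2909/288, so p = 2909/1748.
Then q = ((35/12) − (-1/8)·(2909/1748))/(701/576) = 1122/437.
Residuals: -169/1748, -2657/1748, 2961/1748, -7/76, 13/874; SSR = 4543/874.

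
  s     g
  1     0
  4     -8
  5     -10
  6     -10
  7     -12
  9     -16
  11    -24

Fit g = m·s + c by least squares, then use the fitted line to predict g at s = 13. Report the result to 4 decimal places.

ĝ = -26.5022

Setting ∂/∂m … = 0 gives: 329·m + 43·c = -634;  43·m + 7·c = -80.
Δ = 329·7 − 43² = 454.
m = ((-634)·7 − 43·(-80))/454 = -499/227; c = (329·(-80) − 43·(-634))/454 = 471/227.
At s = 13: ĝ = (-499/227)·(13) + (471/227)·(1) = -6016/227.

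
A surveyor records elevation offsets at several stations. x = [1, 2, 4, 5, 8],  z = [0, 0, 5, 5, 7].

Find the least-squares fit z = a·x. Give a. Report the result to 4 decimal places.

Forming AᵀA = [[110]] and Aᵀz = [101]ᵀ gives AᵀA·[a]ᵀ = Aᵀz.
Hence a = 101 / 110 ≈ 0.918182.

a = 0.9182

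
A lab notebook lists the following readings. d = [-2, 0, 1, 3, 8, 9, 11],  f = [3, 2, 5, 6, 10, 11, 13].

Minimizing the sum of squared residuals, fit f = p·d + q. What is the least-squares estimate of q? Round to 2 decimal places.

q = 3.61

XᵀX·[p, q]ᵀ = Xᵀf reads: 280·p + 30·q = 339;  30·p + 7·q = 50.
Eliminating q: 7·(row 1) − 30·(row 2) gives 1060·p = 7·339 − 30·50 = 873, so p = 873/1060.
Then q = (50 − 30·(873/1060))/7 = 383/106.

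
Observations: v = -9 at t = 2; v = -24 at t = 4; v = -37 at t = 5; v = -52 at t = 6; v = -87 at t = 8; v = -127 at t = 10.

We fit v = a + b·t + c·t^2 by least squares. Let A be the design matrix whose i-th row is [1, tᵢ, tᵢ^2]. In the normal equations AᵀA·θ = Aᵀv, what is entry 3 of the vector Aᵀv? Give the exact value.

Entry 3 ↔ basis t^2, so (Aᵀv)_{3} = Σᵢ (t^2)·vᵢ = (4)·(-9) + (16)·(-24) + (25)·(-37) + (36)·(-52) + (64)·(-87) + (100)·(-127) = -21485.

-21485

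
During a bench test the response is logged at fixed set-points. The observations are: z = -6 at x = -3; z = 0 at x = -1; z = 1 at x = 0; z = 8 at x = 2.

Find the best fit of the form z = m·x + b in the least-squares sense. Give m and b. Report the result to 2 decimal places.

Compute the Gram sums: Σx·x = 14, Σx = -2, Σ1 = 4.
For Mᵀz: Σx·z = 34, Σz = 3.
Normal equations: [[14, -2]; [-2, 4]]·[m, b]ᵀ = [34, 3]ᵀ.
Eliminating b: 4·(row 1) − (-2)·(row 2) gives 52·m = 4·34 − (-2)·3 = 142, so m = 71/26.
Then b = (3 − (-2)·(71/26))/4 = 55/26.

m = 2.73, b = 2.12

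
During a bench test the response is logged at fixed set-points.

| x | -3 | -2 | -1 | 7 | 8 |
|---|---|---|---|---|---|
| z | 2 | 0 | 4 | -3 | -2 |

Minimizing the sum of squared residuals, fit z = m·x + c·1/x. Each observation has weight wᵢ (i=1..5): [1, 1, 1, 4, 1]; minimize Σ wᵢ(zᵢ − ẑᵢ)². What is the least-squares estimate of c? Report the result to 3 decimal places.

Normal-equation sums: Σwᵢ·x·x = 274, Σwᵢ·x·1/x = 8, Σwᵢ·1/x·1/x = 41161/28224.
And Σwᵢ·x·z = -110, Σwᵢ·1/x·z = -557/84.
So AᵀWA·[m, c]ᵀ = AᵀWz: [[274, 8]; [8, 41161/28224]]·[m, c]ᵀ = [-110, -557/84]ᵀ.
Δ = 274·(41161/28224) − 8² = 4735889/14112.
m = ((-110)·(41161/28224) − 8·(-557/84))/(4735889/14112) = -1515247/4735889; c = (274·(-557/84) − 8·(-110))/(4735889/14112) = -13221264/4735889.

c = -2.792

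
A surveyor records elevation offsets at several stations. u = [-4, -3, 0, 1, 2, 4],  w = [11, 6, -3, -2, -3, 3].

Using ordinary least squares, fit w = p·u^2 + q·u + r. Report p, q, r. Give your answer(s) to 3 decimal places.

p = 0.597, q = -1.027, r = -2.573

With design matrix X, XᵀX = [[610, -18, 46]; [-18, 46, 0]; [46, 0, 6]] and Xᵀw = [264, -58, 12]ᵀ.
Inverting the 3×3 Gram matrix, [p, q, r]ᵀ = [5151/8635, -8872/8635, -22221/8635]ᵀ.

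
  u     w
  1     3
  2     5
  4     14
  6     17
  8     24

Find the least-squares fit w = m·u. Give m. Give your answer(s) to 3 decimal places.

m = 3.000

The normal equations are: 121·m = 363.
m = 363/121 = 3.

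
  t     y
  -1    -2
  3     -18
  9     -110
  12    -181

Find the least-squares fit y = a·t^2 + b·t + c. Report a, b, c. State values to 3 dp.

a = -1.050, b = -2.307, c = -2.778

Entries of XᵀX: Σt^2·t^2 = 27379, Σt^2·t = 2483, Σt^2 = 235, Σt·t = 235, Σt = 23, Σ1 = 4.
Moment sums: Σt^2·y = -35138, Σt·y = -3214, Σy = -311.
So XᵀX·[a, b, c]ᵀ = Xᵀy: [[27379, 2483, 235]; [2483, 235, 23]; [235, 23, 4]]·[a, b, c]ᵀ = [-35138, -3214, -311]ᵀ.
Row-reducing yields a = -6637/6319, b = -14578/6319, c = -17555/6319.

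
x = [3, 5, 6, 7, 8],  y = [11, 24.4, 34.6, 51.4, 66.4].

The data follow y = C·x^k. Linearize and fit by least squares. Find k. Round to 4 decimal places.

Let Y = ln y. Fitting Y = k·ln x + ln C by least squares:
AᵀA = [[15.1183, 8.5252]; [8.5252, 5]], rhs = [30.5165, 17.2717]ᵀ  (here Σln x = 8.5252, Σ(ln x)² = 15.1183, Σln y = 17.2717, Σln x·ln y = 30.5165).
Slope k = (n·Σln x·ln y − Σln x·Σln y)/(n·Σ(ln x)² − (Σln x)²) = (5·30.5165 − 8.5252·17.2717)/2.9130 = 1.83264; ln C = (Σln y − k·Σln x)/n = 0.32963.

k = 1.8326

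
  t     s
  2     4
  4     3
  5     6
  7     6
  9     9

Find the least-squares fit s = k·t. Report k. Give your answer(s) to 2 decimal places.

Entries of AᵀA: Σt·t = 175.
For Aᵀs: Σt·s = 173.
So AᵀA·[k]ᵀ = Aᵀs: [[175]]·[k]ᵀ = [173]ᵀ.
k = 173/175 = 0.988571.

k = 0.99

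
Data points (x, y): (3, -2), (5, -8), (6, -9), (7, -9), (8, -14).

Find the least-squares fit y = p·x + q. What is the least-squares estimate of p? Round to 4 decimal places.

p = -2.1216

Compute the Gram sums: Σx·x = 183, Σx = 29, Σ1 = 5.
And Σx·y = -275, Σy = -42.
det = 183·5 − 29² = 74.
p = ((-275)·5 − 29·(-42))/74 = -157/74; q = (183·(-42) − 29·(-275))/74 = 289/74.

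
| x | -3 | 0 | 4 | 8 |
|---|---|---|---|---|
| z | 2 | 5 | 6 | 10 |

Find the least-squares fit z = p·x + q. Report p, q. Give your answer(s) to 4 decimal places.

MᵀM·[p, q]ᵀ = Mᵀz reads: 89·p + 9·q = 98;  9·p + 4·q = 23.
(Σx·x = 89, Σx = 9, Σ1 = 4, Σx·z = 98, Σz = 23.)
Eliminating q: 4·(row 1) − 9·(row 2) gives 275·p = 4·98 − 9·23 = 185, so p = 37/55.
Then q = (23 − 9·(37/55))/4 = 233/55.

p = 0.6727, q = 4.2364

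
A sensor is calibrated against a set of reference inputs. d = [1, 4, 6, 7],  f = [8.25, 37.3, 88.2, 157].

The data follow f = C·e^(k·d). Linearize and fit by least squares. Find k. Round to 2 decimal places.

Let Y = ln f. Fitting Y = k·d + ln C by least squares:
XᵀX = [[102.0000, 18.0000]; [18.0000, 4]], rhs = [78.8575, 15.2651]ᵀ  (here Σd = 18.0000, Σ(d)² = 102.0000, Σln f = 15.2651, Σd·ln f = 78.8575).
Δ = 102.0000·4 − (18.0000)² = 84.0000; k = (78.8575·4 − 18.0000·15.2651)/84.0000 = 0.48404, ln C = (102.0000·15.2651 − 18.0000·78.8575)/84.0000 = 1.63810.

k = 0.48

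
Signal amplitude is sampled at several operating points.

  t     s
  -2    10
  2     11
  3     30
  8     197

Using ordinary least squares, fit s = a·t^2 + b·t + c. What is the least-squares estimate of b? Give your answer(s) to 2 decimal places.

b = 0.72

Setting ∂/∂a … = 0 gives: 4209·a + 539·b + 81·c = 12962;  539·a + 81·b + 11·c = 1668;  81·a + 11·b + 4·c = 248.
Inverting the 3×3 Gram matrix, [a, b, c]ᵀ = [36453/12140, 1741/2428, -2358/3035]ᵀ.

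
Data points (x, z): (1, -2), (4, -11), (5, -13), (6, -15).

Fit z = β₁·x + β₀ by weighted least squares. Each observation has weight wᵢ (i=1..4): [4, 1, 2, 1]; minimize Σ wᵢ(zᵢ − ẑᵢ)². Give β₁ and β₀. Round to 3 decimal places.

β₁ = -2.706, β₀ = 0.618

The normal system AᵀWA·[β₁, β₀]ᵀ = AᵀWz is [[106, 24]; [24, 8]]·[β₁, β₀]ᵀ = [-272, -60]ᵀ.
Determinant 106·8 − 24² = 272.
β₁ = ((-272)·8 − 24·(-60))/272 = -46/17; β₀ = (106·(-60) − 24·(-272))/272 = 21/34.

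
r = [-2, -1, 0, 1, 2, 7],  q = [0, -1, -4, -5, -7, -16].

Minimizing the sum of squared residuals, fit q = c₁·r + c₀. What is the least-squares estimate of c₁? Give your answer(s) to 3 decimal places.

Sums needed: Σr·r = 59, Σr = 7, Σ1 = 6.
For Mᵀq: Σr·q = -130, Σq = -33.
MᵀM·[c₁, c₀]ᵀ = Mᵀq becomes [[59, 7]; [7, 6]]·[c₁, c₀]ᵀ = [-130, -33]ᵀ.
Determinant 59·6 − 7² = 305.
c₁ = ((-130)·6 − 7·(-33))/305 = -9/5; c₀ = (59·(-33) − 7·(-130))/305 = -17/5.

c₁ = -1.800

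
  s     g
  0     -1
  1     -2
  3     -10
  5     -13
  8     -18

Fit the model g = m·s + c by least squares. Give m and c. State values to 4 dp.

The normal system AᵀA·[m, c]ᵀ = Aᵀg is [[99, 17]; [17, 5]]·[m, c]ᵀ = [-241, -44]ᵀ.
Δ = 99·5 − 17² = 206.
m = ((-241)·5 − 17·(-44))/206 = -457/206; c = (99·(-44) − 17·(-241))/206 = -259/206.

m = -2.2184, c = -1.2573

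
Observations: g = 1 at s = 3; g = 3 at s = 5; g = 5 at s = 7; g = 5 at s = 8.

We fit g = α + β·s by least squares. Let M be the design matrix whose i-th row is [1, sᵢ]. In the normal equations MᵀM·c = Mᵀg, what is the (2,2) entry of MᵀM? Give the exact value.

Row 2 ↔ basis s, column 2 ↔ basis s, so (MᵀM)_{2,2} = Σᵢ (s)·(s) = (3)·(3) + (5)·(5) + (7)·(7) + (8)·(8) = 147.

147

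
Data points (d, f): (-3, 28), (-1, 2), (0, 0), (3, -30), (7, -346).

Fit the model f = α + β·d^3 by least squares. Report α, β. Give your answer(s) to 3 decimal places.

From the data, Σ1 = 5, Σd^3 = 342, Σd^3·d^3 = 119108.
And Σf = -346, Σd^3·f = -120246.
So MᵀM·[α, β]ᵀ = Mᵀf: [[5, 342]; [342, 119108]]·[α, β]ᵀ = [-346, -120246]ᵀ.
det = 5·119108 − 342² = 478576.
α = ((-346)·119108 − 342·(-120246))/478576 = -21809/119644; β = (5·(-120246) − 342·(-346))/478576 = -241449/239288.

α = -0.182, β = -1.009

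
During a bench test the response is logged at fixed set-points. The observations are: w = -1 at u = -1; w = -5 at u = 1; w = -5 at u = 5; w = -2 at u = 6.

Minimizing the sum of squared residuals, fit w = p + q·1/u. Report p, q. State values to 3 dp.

p = -3.063, q = -2.036

Sums needed: Σ1 = 4, Σ1/u = 11/30, Σ1/u·1/u = 1861/900.
And Σw = -13, Σ1/u·w = -16/3.
Eliminating q: (1861/900)·(row 1) − (11/30)·(row 2) gives (2441/300)·p = (1861/900)·(-13) − (11/30)·(-16/3) = -22433/900, so p = -22433/7323.
Then q = ((-16/3) − (11/30)·(-22433/7323))/(1861/900) = -4970/2441.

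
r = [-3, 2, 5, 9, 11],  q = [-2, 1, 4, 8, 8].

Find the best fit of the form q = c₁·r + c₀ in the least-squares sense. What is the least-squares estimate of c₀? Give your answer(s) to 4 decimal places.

Entries of MᵀM: Σr·r = 240, Σr = 24, Σ1 = 5.
And Σr·q = 188, Σq = 19.
So MᵀM·[c₁, c₀]ᵀ = Mᵀq: [[240, 24]; [24, 5]]·[c₁, c₀]ᵀ = [188, 19]ᵀ.
Eliminating c₀: 5·(row 1) − 24·(row 2) gives 624·c₁ = 5·188 − 24·19 = 484, so c₁ = 121/156.
Then c₀ = (19 − 24·(121/156))/5 = 1/13.

c₀ = 0.0769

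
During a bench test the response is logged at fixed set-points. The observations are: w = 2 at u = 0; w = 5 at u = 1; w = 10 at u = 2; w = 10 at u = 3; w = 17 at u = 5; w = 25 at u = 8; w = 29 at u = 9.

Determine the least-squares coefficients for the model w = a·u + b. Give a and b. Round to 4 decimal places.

Normal-equation sums: Σu·u = 184, Σu = 28, Σ1 = 7.
Right-hand side: Σu·w = 601, Σw = 98.
So XᵀX·[a, b]ᵀ = Xᵀw: [[184, 28]; [28, 7]]·[a, b]ᵀ = [601, 98]ᵀ.
Δ = 184·7 − 28² = 504.
a = (601·7 − 28·98)/504 = 209/72; b = (184·98 − 28·601)/504 = 43/18.

a = 2.9028, b = 2.3889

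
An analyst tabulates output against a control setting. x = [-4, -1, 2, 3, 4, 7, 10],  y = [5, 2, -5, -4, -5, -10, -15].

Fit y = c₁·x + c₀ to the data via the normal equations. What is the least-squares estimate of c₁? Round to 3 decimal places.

c₁ = -1.424

The normal equations are: 195·c₁ + 21·c₀ = -284;  21·c₁ + 7·c₀ = -32.
Eliminating c₀: 7·(row 1) − 21·(row 2) gives 924·c₁ = 7·(-284) − 21·(-32) = -1316, so c₁ = -47/33.
Then c₀ = ((-32) − 21·(-47/33))/7 = -23/77.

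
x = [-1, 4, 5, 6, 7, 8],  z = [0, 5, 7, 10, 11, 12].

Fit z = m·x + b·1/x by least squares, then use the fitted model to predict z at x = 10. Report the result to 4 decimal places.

ẑ = 15.4418

AᵀA·[m, b]ᵀ = Aᵀz reads: 191·m + 6·b = 288;  6·m + (822949/705600)·b = 3103/420.
(Σx·x = 191, Σx·1/x = 6, Σ1/x·1/x = 822949/705600, Σx·z = 288, Σ1/x·z = 3103/420.)
det = 191·(822949/705600) − 6² = 131781659/705600.
m = (288·(822949/705600) − 6·(3103/420))/(131781659/705600) = 205731072/131781659; b = (191·(3103/420) − 6·288)/(131781659/705600) = -223586160/131781659.
At x = 10: ẑ = (205731072/131781659)·(10) + (-223586160/131781659)·(1/10) = 2034952104/131781659.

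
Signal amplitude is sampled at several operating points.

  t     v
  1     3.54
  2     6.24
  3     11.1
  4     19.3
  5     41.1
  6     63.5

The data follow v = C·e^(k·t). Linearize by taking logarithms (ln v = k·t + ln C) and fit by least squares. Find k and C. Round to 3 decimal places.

Let Y = ln v. Fitting Y = k·t + ln C by least squares:
Σt = 21.0000, Σ(t)² = 91.0000, Σln v = 16.3292, Σt·ln v = 67.4736.
Equations: 91.0000·k + 21.0000·ln C = 67.4736;  21.0000·k + 6·ln C = 16.3292.
Slope k = (n·Σt·ln v − Σt·Σln v)/(n·Σ(t)² − (Σt)²) = (6·67.4736 − 21.0000·16.3292)/105.0000 = 0.58979; ln C = (Σln v − k·Σt)/n = 0.65725, so C = exp(0.65725) = 1.92949.

k = 0.590, C = 1.929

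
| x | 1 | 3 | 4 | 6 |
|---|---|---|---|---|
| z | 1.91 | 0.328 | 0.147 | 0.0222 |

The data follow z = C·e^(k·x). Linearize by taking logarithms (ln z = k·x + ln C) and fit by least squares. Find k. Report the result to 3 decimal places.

Taking logs, ln z = k·x + ln C, so regress ln z on x.
Σx = 14.0000, Σ(x)² = 62.0000, Σln z = -6.1926, Σx·ln z = -33.2124.
Equations: 62.0000·k + 14.0000·ln C = -33.2124;  14.0000·k + 4·ln C = -6.1926.
Δ = 62.0000·4 − (14.0000)² = 52.0000; k = (-33.2124·4 − 14.0000·-6.1926)/52.0000 = -0.88755, ln C = (62.0000·-6.1926 − 14.0000·-33.2124)/52.0000 = 1.55828.

k = -0.888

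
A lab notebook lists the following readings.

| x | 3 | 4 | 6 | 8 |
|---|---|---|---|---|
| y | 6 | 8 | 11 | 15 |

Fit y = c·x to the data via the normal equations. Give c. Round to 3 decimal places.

Compute the Gram sums: Σx·x = 125.
For Mᵀy: Σx·y = 236.
MᵀM·[c]ᵀ = Mᵀy becomes [[125]]·[c]ᵀ = [236]ᵀ.
Hence c = 236 / 125 ≈ 1.888.

c = 1.888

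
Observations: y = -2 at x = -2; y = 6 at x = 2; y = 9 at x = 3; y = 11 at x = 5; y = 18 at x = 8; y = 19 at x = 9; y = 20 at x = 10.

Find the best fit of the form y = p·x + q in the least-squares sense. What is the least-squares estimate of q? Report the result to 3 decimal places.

q = 2.286

Forming AᵀA = [[287, 35]; [35, 7]] and Aᵀy = [613, 81]ᵀ gives AᵀA·[p, q]ᵀ = Aᵀy.
Eliminating q: 7·(row 1) − 35·(row 2) gives 784·p = 7·613 − 35·81 = 1456, so p = 13/7.
Then q = (81 − 35·(13/7))/7 = 16/7.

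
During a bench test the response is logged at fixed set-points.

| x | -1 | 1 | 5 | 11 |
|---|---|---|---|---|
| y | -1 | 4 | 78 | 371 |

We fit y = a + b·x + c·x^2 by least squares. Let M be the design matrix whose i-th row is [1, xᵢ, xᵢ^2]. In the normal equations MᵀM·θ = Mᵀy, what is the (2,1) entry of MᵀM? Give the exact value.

16

Row 2 ↔ basis x, column 1 ↔ basis 1, so (MᵀM)_{2,1} = Σᵢ x = (-1)·(1) + (1)·(1) + (5)·(1) + (11)·(1) = 16.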